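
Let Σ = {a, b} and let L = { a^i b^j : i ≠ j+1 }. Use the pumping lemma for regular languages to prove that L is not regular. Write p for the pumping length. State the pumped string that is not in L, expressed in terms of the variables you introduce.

a^{p+p!} b^{p+p!-1}

Suppose for contradiction that L is regular, and let p be the pumping length.
Choose w = a^p b^{p+p!-1}. Since p ≠ (p+p!-1)+1 = p+p!, w ∈ L; and |w| ≥ p.
Write w = xyz as guaranteed by the lemma, with |xy| ≤ p and |y| ≥ 1.
Since the first p symbols of w are all a's and |xy| ≤ p, y lies entirely in the leading a-block: y = a^k for some k with 1 ≤ k ≤ p.
Since 1 ≤ k ≤ p, k divides p!; set t = 1 + p!/k. Then xy^t z has p + (p!/k)·k = p + p! copies of a. Now the a-count is p+p! and (b-count)+1 = (p+p!-1)+1 = p+p!, so i ≠ j+1 fails. So xy^t z = a^{p+p!} b^{p+p!-1} ∉ L.
This is a contradiction; hence L is not regular.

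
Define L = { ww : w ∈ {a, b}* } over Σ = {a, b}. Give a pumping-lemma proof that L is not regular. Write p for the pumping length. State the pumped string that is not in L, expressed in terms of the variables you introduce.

Toward a contradiction, assume L is regular with pumping length p.
Take w = a^p b^p a^p b^p = uu where u = a^pb^p; then w ∈ L and |w| = 4p ≥ p.
Write w = xyz as guaranteed by the lemma, with |xy| ≤ p and |y| > 0.
Because |xy| ≤ p and w begins with p copies of a, we have y = a^k with 1 ≤ k ≤ p.
Pump with i = 2: xy^2z = a^{p+k} b^p a^p b^p, of length 4p+k. Suppose this equals vv. The string starts with a and ends with b, so v does too; thus the boundary between the two copies of v is a b→a transition. There is exactly one such transition, at position 2p+k, so |v| = 2p+k and |vv| = 4p+2k ≠ 4p+k since k ≥ 1. So xy^2z ∉ L.
Contradiction. Therefore L is not regular.

a^{p+k} b^p a^p b^p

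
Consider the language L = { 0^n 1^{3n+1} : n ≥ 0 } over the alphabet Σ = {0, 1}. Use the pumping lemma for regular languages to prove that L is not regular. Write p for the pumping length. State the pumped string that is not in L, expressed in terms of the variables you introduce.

0^{p+k} 1^{3p+1}

Toward a contradiction, assume L is regular with pumping length p.
Choose w = 0^p 1^{3p+1}, which is in L with |w| = 4p+1 ≥ p.
The pumping lemma gives a decomposition w = xyz where |xy| ≤ p and |y| ≥ 1.
Since the first p symbols of w are all 0's and |xy| ≤ p, y lies entirely in the leading 0-block: y = 0^k for some k with 1 ≤ k ≤ p.
Pump with i = 2: xy^2z = 0^{p+k} 1^{3p+1}. For this to lie in L we would need 3p+1 = 3(p+k)+1, which forces k = 0. But k ≥ 1, so xy^2z ∉ L.
This is a contradiction; hence L is not regular.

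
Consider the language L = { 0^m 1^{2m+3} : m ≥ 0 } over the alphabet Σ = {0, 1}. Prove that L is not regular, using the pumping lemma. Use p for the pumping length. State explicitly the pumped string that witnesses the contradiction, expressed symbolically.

Suppose for contradiction that L is regular, and let p be the pumping length.
Let w = 0^p 1^{2p+3} ∈ L; note |w| = 3p+3 ≥ p.
Write w = xyz as guaranteed by the lemma, with |xy| ≤ p and y is nonempty.
The first p characters of w are 0's, so xy (and hence y) consists only of 0's. Write y = 0^k, 1 ≤ k ≤ p.
Pump with i = 2: xy^2z = 0^{p+k} 1^{2p+3}. For this to lie in L we would need 2p+3 = 2(p+k)+3, which forces k = 0. But k ≥ 1, so xy^2z ∉ L.
This contradicts the pumping lemma, so L is not regular.

0^{p+k} 1^{2p+3}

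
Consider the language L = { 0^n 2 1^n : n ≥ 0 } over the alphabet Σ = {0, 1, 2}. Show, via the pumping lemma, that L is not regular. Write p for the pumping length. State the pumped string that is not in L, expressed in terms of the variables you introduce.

Assume L is regular. Let p be the pumping length given by the pumping lemma.
Take w = 0^p 2 1^p ∈ L with |w| = 2p+1 ≥ p.
Write w = xyz as guaranteed by the lemma, with |xy| ≤ p and |y| > 0.
The first p characters of w are 0's, so xy (and hence y) consists only of 0's. Write y = 0^k, 1 ≤ k ≤ p.
Pump with i = 2: xy^2z = 0^{p+k} 2 1^p, which would require p+k = p. But k ≥ 1, so xy^2z ∉ L.
Contradiction. Therefore L is not regular.

0^{p+k} 2 1^p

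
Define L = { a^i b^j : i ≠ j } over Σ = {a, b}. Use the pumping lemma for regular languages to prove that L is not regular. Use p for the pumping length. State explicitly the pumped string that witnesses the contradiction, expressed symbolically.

a^{p+p!} b^{p+p!}

Assume L is regular; let p be its pumping constant.
Choose w = a^p b^{p+p!}. Since p ≠ p+p!, w ∈ L; and |w| ≥ p.
By the pumping lemma, w = xyz with |xy| ≤ p and |y| > 0.
Because |xy| ≤ p and w begins with p copies of a, we have y = a^k with 1 ≤ k ≤ p.
Since 1 ≤ k ≤ p, k divides p!; set t = 1 + p!/k. Then xy^t z has p + (p!/k)·k = p + p! copies of a. Now the a-count equals the b-count, so i ≠ j fails. So xy^t z = a^{p+p!} b^{p+p!} ∉ L.
This contradicts the pumping lemma, so L is not regular.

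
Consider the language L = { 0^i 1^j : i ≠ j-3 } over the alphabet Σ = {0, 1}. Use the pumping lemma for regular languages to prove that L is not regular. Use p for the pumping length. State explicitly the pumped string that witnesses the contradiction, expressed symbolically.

Toward a contradiction, assume L is regular with pumping length p.
Choose w = 0^p 1^{p+p!+3}. Since p ≠ (p+p!+3)-3 = p+p!, w ∈ L; and |w| ≥ p.
By the pumping lemma, w = xyz with |xy| ≤ p and |y| > 0.
Since the first p symbols of w are all 0's and |xy| ≤ p, y lies entirely in the leading 0-block: y = 0^k for some k with 1 ≤ k ≤ p.
Since 1 ≤ k ≤ p, k divides p!; set t = 1 + p!/k. Then xy^t z has p + (p!/k)·k = p + p! copies of 0. Now the 0-count is p+p! and (1-count)-3 = (p+p!+3)-3 = p+p!, so i ≠ j-3 fails. So xy^t z = 0^{p+p!} 1^{p+p!+3} ∉ L.
Contradiction. Therefore L is not regular.

0^{p+p!} 1^{p+p!+3}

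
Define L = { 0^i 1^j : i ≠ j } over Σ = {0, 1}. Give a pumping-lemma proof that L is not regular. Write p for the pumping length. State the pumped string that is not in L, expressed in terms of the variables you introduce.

Assume L is regular. Let p be the pumping length given by the pumping lemma.
Choose w = 0^p 1^{p+p!}. Since p ≠ p+p!, w ∈ L; and |w| ≥ p.
Write w = xyz as guaranteed by the lemma, with |xy| ≤ p and y is nonempty.
Because |xy| ≤ p and w begins with p copies of 0, we have y = 0^k with 1 ≤ k ≤ p.
Since 1 ≤ k ≤ p, k divides p!; set t = 1 + p!/k. Then xy^t z has p + (p!/k)·k = p + p! copies of 0. Now the 0-count equals the 1-count, so i ≠ j fails. So xy^t z = 0^{p+p!} 1^{p+p!} ∉ L.
This contradicts the pumping lemma, so L is not regular.

0^{p+p!} 1^{p+p!}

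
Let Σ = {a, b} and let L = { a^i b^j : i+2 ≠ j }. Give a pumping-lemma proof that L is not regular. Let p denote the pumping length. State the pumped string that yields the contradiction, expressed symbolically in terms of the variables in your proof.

Toward a contradiction, assume L is regular with pumping length p.
Choose w = a^p b^{p+p!+2}. Since p ≠ (p+p!+2)-2 = p+p!, w ∈ L; and |w| ≥ p.
Write w = xyz as guaranteed by the lemma, with |xy| ≤ p and |y| ≥ 1.
Since the first p symbols of w are all a's and |xy| ≤ p, y lies entirely in the leading a-block: y = a^k for some k with 1 ≤ k ≤ p.
Since 1 ≤ k ≤ p, k divides p!; set t = 1 + p!/k. Then xy^t z has p + (p!/k)·k = p + p! copies of a. Now the a-count is p+p! and (b-count)-2 = (p+p!+2)-2 = p+p!, so i+2 ≠ j fails. So xy^t z = a^{p+p!} b^{p+p!+2} ∉ L.
Contradiction. Therefore L is not regular.

a^{p+p!} b^{p+p!+2}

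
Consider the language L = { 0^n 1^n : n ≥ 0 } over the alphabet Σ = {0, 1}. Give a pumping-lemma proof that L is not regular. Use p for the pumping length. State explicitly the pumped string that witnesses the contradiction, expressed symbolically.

0^{p+k} 1^p

Assume L is regular. Let p be the pumping length given by the pumping lemma.
Let w = 0^p 1^p ∈ L; note |w| = 2p ≥ p.
Write w = xyz as guaranteed by the lemma, with |xy| ≤ p and |y| > 0.
The first p characters of w are 0's, so xy (and hence y) consists only of 0's. Write y = 0^k, 1 ≤ k ≤ p.
Pump with i = 2: xy^2z = 0^{p+k} 1^p. For this to lie in L we would need p = p+k, which forces k = 0. But k ≥ 1, so xy^2z ∉ L.
This contradicts the pumping lemma, so L is not regular.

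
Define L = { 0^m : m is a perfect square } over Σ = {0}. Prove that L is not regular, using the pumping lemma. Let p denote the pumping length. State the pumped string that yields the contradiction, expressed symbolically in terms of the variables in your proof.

0^{p²+k}

Toward a contradiction, assume L is regular with pumping length p.
Take w = 0^{p²} ∈ L with |w| = p² ≥ p.
Write w = xyz as guaranteed by the lemma, with |xy| ≤ p and |y| > 0.
Then y = 0^k for some k with 1 ≤ k ≤ p.
Pump with i = 2: xy^2z = 0^{p²+k}. Since 1 ≤ k ≤ p, p² < p²+k ≤ p²+p < (p+1)², so p²+k lies strictly between consecutive squares and is not a perfect square. So xy^2z ∉ L.
Contradiction. Therefore L is not regular.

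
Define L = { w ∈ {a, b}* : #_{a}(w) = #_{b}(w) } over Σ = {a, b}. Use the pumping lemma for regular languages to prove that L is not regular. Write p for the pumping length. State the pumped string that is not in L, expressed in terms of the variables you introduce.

Assume L is regular. Let p be the pumping length given by the pumping lemma.
Choose w = a^p b^p ∈ L with |w| = 2p ≥ p.
By the pumping lemma, w = xyz with |xy| ≤ p and |y| > 0.
The first p characters of w are a's, so xy (and hence y) consists only of a's. Write y = a^k, 1 ≤ k ≤ p.
Pump with i = 2: xy^2z = a^{p+k} b^p has p+k occurrences of a but only p of b. Since k ≥ 1 the counts differ, so xy^2z ∉ L.
This is a contradiction; hence L is not regular.

a^{p+k} b^p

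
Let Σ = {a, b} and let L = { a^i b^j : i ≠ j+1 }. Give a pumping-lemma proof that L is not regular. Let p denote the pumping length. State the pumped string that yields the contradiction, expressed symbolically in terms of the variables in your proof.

Assume L is regular. Let p be the pumping length given by the pumping lemma.
Choose w = a^p b^{p+p!-1}. Since p ≠ (p+p!-1)+1 = p+p!, w ∈ L; and |w| ≥ p.
The pumping lemma gives a decomposition w = xyz where |xy| ≤ p and |y| ≥ 1.
Since the first p symbols of w are all a's and |xy| ≤ p, y lies entirely in the leading a-block: y = a^k for some k with 1 ≤ k ≤ p.
Since 1 ≤ k ≤ p, k divides p!; set t = 1 + p!/k. Then xy^t z has p + (p!/k)·k = p + p! copies of a. Now the a-count is p+p! and (b-count)+1 = (p+p!-1)+1 = p+p!, so i ≠ j+1 fails. So xy^t z = a^{p+p!} b^{p+p!-1} ∉ L.
This contradicts the pumping lemma, so L is not regular.

a^{p+p!} b^{p+p!-1}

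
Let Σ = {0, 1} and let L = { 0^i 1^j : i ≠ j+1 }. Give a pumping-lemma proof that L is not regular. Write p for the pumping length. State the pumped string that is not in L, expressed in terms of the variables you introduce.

0^{p+p!} 1^{p+p!-1}

Assume L is regular; let p be its pumping constant.
Choose w = 0^p 1^{p+p!-1}. Since p ≠ (p+p!-1)+1 = p+p!, w ∈ L; and |w| ≥ p.
The pumping lemma gives a decomposition w = xyz where |xy| ≤ p and y is nonempty.
Because |xy| ≤ p and w begins with p copies of 0, we have y = 0^k with 1 ≤ k ≤ p.
Since 1 ≤ k ≤ p, k divides p!; set t = 1 + p!/k. Then xy^t z has p + (p!/k)·k = p + p! copies of 0. Now the 0-count is p+p! and (1-count)+1 = (p+p!-1)+1 = p+p!, so i ≠ j+1 fails. So xy^t z = 0^{p+p!} 1^{p+p!-1} ∉ L.
This contradicts the pumping lemma, so L is not regular.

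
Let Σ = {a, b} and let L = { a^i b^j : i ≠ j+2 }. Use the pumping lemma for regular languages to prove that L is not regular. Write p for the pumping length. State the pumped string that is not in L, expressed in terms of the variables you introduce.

a^{p+p!} b^{p+p!-2}

Suppose for contradiction that L is regular, and let p be the pumping length.
Choose w = a^p b^{p+p!-2}. Since p ≠ (p+p!-2)+2 = p+p!, w ∈ L; and |w| ≥ p.
By the pumping lemma, w = xyz with |xy| ≤ p and y is nonempty.
The first p characters of w are a's, so xy (and hence y) consists only of a's. Write y = a^k, 1 ≤ k ≤ p.
Since 1 ≤ k ≤ p, k divides p!; set t = 1 + p!/k. Then xy^t z has p + (p!/k)·k = p + p! copies of a. Now the a-count is p+p! and (b-count)+2 = (p+p!-2)+2 = p+p!, so i ≠ j+2 fails. So xy^t z = a^{p+p!} b^{p+p!-2} ∉ L.
This contradicts the pumping lemma, so L is not regular.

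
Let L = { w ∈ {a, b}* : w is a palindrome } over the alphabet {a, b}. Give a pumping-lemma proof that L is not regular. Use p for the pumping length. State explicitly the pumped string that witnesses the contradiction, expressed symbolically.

a^{p+k} b a^p

Assume L is regular; let p be its pumping constant.
Take w = a^p b a^p, a palindrome of length 2p+1 ≥ p.
Write w = xyz as guaranteed by the lemma, with |xy| ≤ p and |y| > 0.
Since the first p symbols of w are all a's and |xy| ≤ p, y lies entirely in the leading a-block: y = a^k for some k with 1 ≤ k ≤ p.
Pump with i = 2: xy^2z = a^{p+k} b a^p. Its reverse is a^p b a^{p+k}, which differs from xy^2z since k ≥ 1. So xy^2z is not a palindrome and xy^2z ∉ L.
Contradiction. Therefore L is not regular.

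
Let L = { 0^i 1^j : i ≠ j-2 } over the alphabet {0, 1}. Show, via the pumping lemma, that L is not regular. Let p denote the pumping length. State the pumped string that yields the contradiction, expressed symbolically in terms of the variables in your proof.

0^{p+p!} 1^{p+p!+2}

Suppose for contradiction that L is regular, and let p be the pumping length.
Choose w = 0^p 1^{p+p!+2}. Since p ≠ (p+p!+2)-2 = p+p!, w ∈ L; and |w| ≥ p.
Write w = xyz as guaranteed by the lemma, with |xy| ≤ p and |y| > 0.
Because |xy| ≤ p and w begins with p copies of 0, we have y = 0^k with 1 ≤ k ≤ p.
Since 1 ≤ k ≤ p, k divides p!; set t = 1 + p!/k. Then xy^t z has p + (p!/k)·k = p + p! copies of 0. Now the 0-count is p+p! and (1-count)-2 = (p+p!+2)-2 = p+p!, so i ≠ j-2 fails. So xy^t z = 0^{p+p!} 1^{p+p!+2} ∉ L.
This is a contradiction; hence L is not regular.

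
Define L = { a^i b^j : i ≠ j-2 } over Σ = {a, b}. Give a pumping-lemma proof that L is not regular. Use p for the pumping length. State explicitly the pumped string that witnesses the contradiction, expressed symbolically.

a^{p+p!} b^{p+p!+2}

Assume L is regular; let p be its pumping constant.
Choose w = a^p b^{p+p!+2}. Since p ≠ (p+p!+2)-2 = p+p!, w ∈ L; and |w| ≥ p.
The pumping lemma gives a decomposition w = xyz where |xy| ≤ p and |y| > 0.
Because |xy| ≤ p and w begins with p copies of a, we have y = a^k with 1 ≤ k ≤ p.
Since 1 ≤ k ≤ p, k divides p!; set t = 1 + p!/k. Then xy^t z has p + (p!/k)·k = p + p! copies of a. Now the a-count is p+p! and (b-count)-2 = (p+p!+2)-2 = p+p!, so i ≠ j-2 fails. So xy^t z = a^{p+p!} b^{p+p!+2} ∉ L.
This contradicts the pumping lemma, so L is not regular.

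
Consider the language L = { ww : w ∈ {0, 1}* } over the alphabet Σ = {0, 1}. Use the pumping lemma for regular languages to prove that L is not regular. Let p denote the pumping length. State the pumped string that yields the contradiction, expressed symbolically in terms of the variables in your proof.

0^{p+k} 1^p 0^p 1^p

Suppose for contradiction that L is regular, and let p be the pumping length.
Take w = 0^p 1^p 0^p 1^p = uu where u = 0^p1^p; then w ∈ L and |w| = 4p ≥ p.
The pumping lemma gives a decomposition w = xyz where |xy| ≤ p and y is nonempty.
The first p characters of w are 0's, so xy (and hence y) consists only of 0's. Write y = 0^k, 1 ≤ k ≤ p.
Pump with i = 2: xy^2z = 0^{p+k} 1^p 0^p 1^p, of length 4p+k. Suppose this equals vv. The string starts with 0 and ends with 1, so v does too; thus the boundary between the two copies of v is a 1→0 transition. There is exactly one such transition, at position 2p+k, so |v| = 2p+k and |vv| = 4p+2k ≠ 4p+k since k ≥ 1. So xy^2z ∉ L.
This contradicts the pumping lemma, so L is not regular.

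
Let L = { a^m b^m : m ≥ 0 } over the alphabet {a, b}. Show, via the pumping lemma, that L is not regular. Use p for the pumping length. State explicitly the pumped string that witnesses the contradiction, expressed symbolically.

a^{p+k} b^p

Assume L is regular; let p be its pumping constant.
Choose w = a^p b^p, which is in L with |w| = 2p ≥ p.
The pumping lemma gives a decomposition w = xyz where |xy| ≤ p and y is nonempty.
The first p characters of w are a's, so xy (and hence y) consists only of a's. Write y = a^k, 1 ≤ k ≤ p.
Pump with i = 2: xy^2z = a^{p+k} b^p. For this to lie in L we would need p = p+k, which forces k = 0. But k ≥ 1, so xy^2z ∉ L.
Contradiction. Therefore L is not regular.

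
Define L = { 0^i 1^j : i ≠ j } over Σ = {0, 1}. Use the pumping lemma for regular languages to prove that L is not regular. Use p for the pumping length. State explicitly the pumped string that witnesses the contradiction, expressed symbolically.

0^{p+p!} 1^{p+p!}

Suppose for contradiction that L is regular, and let p be the pumping length.
Choose w = 0^p 1^{p+p!}. Since p ≠ p+p!, w ∈ L; and |w| ≥ p.
The pumping lemma gives a decomposition w = xyz where |xy| ≤ p and |y| ≥ 1.
Since the first p symbols of w are all 0's and |xy| ≤ p, y lies entirely in the leading 0-block: y = 0^k for some k with 1 ≤ k ≤ p.
Since 1 ≤ k ≤ p, k divides p!; set t = 1 + p!/k. Then xy^t z has p + (p!/k)·k = p + p! copies of 0. Now the 0-count equals the 1-count, so i ≠ j fails. So xy^t z = 0^{p+p!} 1^{p+p!} ∉ L.
This is a contradiction; hence L is not regular.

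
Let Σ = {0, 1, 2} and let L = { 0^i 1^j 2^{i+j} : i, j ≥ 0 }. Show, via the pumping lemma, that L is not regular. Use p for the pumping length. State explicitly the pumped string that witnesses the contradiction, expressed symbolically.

Assume L is regular. Let p be the pumping length given by the pumping lemma.
Take w = 0^p 1^p 2^{2p} ∈ L (with i=j=p, i+j=2p), |w| = 4p ≥ p.
The pumping lemma gives a decomposition w = xyz where |xy| ≤ p and |y| ≥ 1.
Since the first p symbols of w are all 0's and |xy| ≤ p, y lies entirely in the leading 0-block: y = 0^k for some k with 1 ≤ k ≤ p.
Consider xy^2z = 0^{p+k} 1^p 2^{2p}. Now the 0- and 1-counts sum to 2p+k, but the 2-count is 2p ≠ 2p+k. So xy^2z ∉ L.
This is a contradiction; hence L is not regular.

0^{p+k} 1^p 2^{2p}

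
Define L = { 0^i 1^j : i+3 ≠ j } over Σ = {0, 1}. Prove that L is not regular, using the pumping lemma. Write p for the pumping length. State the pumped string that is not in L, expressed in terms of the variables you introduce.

0^{p+p!} 1^{p+p!+3}

Assume L is regular. Let p be the pumping length given by the pumping lemma.
Choose w = 0^p 1^{p+p!+3}. Since p ≠ (p+p!+3)-3 = p+p!, w ∈ L; and |w| ≥ p.
Write w = xyz as guaranteed by the lemma, with |xy| ≤ p and |y| ≥ 1.
Because |xy| ≤ p and w begins with p copies of 0, we have y = 0^k with 1 ≤ k ≤ p.
Since 1 ≤ k ≤ p, k divides p!; set t = 1 + p!/k. Then xy^t z has p + (p!/k)·k = p + p! copies of 0. Now the 0-count is p+p! and (1-count)-3 = (p+p!+3)-3 = p+p!, so i+3 ≠ j fails. So xy^t z = 0^{p+p!} 1^{p+p!+3} ∉ L.
This contradicts the pumping lemma, so L is not regular.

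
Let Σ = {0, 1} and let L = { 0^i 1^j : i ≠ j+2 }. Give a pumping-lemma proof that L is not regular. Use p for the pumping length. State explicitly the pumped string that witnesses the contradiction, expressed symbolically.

0^{p+p!} 1^{p+p!-2}

Assume L is regular. Let p be the pumping length given by the pumping lemma.
Choose w = 0^p 1^{p+p!-2}. Since p ≠ (p+p!-2)+2 = p+p!, w ∈ L; and |w| ≥ p.
Write w = xyz as guaranteed by the lemma, with |xy| ≤ p and |y| ≥ 1.
Because |xy| ≤ p and w begins with p copies of 0, we have y = 0^k with 1 ≤ k ≤ p.
Since 1 ≤ k ≤ p, k divides p!; set t = 1 + p!/k. Then xy^t z has p + (p!/k)·k = p + p! copies of 0. Now the 0-count is p+p! and (1-count)+2 = (p+p!-2)+2 = p+p!, so i ≠ j+2 fails. So xy^t z = 0^{p+p!} 1^{p+p!-2} ∉ L.
This contradicts the pumping lemma, so L is not regular.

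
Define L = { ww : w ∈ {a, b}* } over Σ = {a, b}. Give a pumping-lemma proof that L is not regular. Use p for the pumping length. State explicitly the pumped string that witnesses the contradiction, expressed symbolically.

Assume L is regular. Let p be the pumping length given by the pumping lemma.
Take w = a^p b^p a^p b^p = uu where u = a^pb^p; then w ∈ L and |w| = 4p ≥ p.
The pumping lemma gives a decomposition w = xyz where |xy| ≤ p and y is nonempty.
The first p characters of w are a's, so xy (and hence y) consists only of a's. Write y = a^k, 1 ≤ k ≤ p.
Pump with i = 2: xy^2z = a^{p+k} b^p a^p b^p, of length 4p+k. Suppose this equals vv. The string starts with a and ends with b, so v does too; thus the boundary between the two copies of v is a b→a transition. There is exactly one such transition, at position 2p+k, so |v| = 2p+k and |vv| = 4p+2k ≠ 4p+k since k ≥ 1. So xy^2z ∉ L.
This is a contradiction; hence L is not regular.

a^{p+k} b^p a^p b^p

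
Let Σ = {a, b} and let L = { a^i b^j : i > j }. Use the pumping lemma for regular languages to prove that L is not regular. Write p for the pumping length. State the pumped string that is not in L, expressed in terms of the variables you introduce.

a^{p+1-k} b^p

Suppose for contradiction that L is regular, and let p be the pumping length.
Choose w = a^{p+1} b^p ∈ L, with |w| = 2p+1 ≥ p.
The pumping lemma gives a decomposition w = xyz where |xy| ≤ p and |y| > 0.
Because |xy| ≤ p and w begins with p copies of a, we have y = a^k with 1 ≤ k ≤ p.
Consider xy^0z = xz = a^{p+1-k} b^p. Since k ≥ 1, the a-count p+1-k is at most p, so i > j fails; thus xz ∉ L.
Contradiction. Therefore L is not regular.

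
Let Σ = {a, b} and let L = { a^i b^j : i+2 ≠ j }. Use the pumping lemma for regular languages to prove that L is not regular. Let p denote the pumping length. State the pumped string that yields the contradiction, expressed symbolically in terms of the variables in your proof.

a^{p+p!} b^{p+p!+2}

Suppose for contradiction that L is regular, and let p be the pumping length.
Choose w = a^p b^{p+p!+2}. Since p ≠ (p+p!+2)-2 = p+p!, w ∈ L; and |w| ≥ p.
The pumping lemma gives a decomposition w = xyz where |xy| ≤ p and y is nonempty.
Because |xy| ≤ p and w begins with p copies of a, we have y = a^k with 1 ≤ k ≤ p.
Since 1 ≤ k ≤ p, k divides p!; set t = 1 + p!/k. Then xy^t z has p + (p!/k)·k = p + p! copies of a. Now the a-count is p+p! and (b-count)-2 = (p+p!+2)-2 = p+p!, so i+2 ≠ j fails. So xy^t z = a^{p+p!} b^{p+p!+2} ∉ L.
This is a contradiction; hence L is not regular.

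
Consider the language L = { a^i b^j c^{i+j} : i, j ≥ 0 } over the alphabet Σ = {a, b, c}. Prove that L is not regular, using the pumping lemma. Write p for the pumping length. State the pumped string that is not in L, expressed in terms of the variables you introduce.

Suppose for contradiction that L is regular, and let p be the pumping length.
Take w = a^p b^p c^{2p} ∈ L (with i=j=p, i+j=2p), |w| = 4p ≥ p.
Write w = xyz as guaranteed by the lemma, with |xy| ≤ p and |y| > 0.
Since the first p symbols of w are all a's and |xy| ≤ p, y lies entirely in the leading a-block: y = a^k for some k with 1 ≤ k ≤ p.
Consider xy^2z = a^{p+k} b^p c^{2p}. Now the a- and b-counts sum to 2p+k, but the c-count is 2p ≠ 2p+k. So xy^2z ∉ L.
This contradicts the pumping lemma, so L is not regular.

a^{p+k} b^p c^{2p}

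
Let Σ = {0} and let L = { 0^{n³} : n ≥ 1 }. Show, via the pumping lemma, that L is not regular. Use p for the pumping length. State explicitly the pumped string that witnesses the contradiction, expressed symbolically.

Toward a contradiction, assume L is regular with pumping length p.
Take w = 0^{p³} ∈ L with |w| = p³ ≥ p.
By the pumping lemma, w = xyz with |xy| ≤ p and |y| ≥ 1.
Then y = 0^k for some k with 1 ≤ k ≤ p.
Pump with i = 2: xy^2z = 0^{p³+k}. Since 1 ≤ k ≤ p, p³ < p³+k ≤ p³+p < p³+3p²+3p+1 = (p+1)³, so p³+k is not a perfect cube. So xy^2z ∉ L.
This contradicts the pumping lemma, so L is not regular.

0^{p³+k}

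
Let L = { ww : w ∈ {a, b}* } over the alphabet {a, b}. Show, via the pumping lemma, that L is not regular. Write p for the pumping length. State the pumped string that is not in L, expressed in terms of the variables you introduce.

Assume L is regular. Let p be the pumping length given by the pumping lemma.
Take w = a^p b^p a^p b^p = uu where u = a^pb^p; then w ∈ L and |w| = 4p ≥ p.
By the pumping lemma, w = xyz with |xy| ≤ p and |y| ≥ 1.
The first p characters of w are a's, so xy (and hence y) consists only of a's. Write y = a^k, 1 ≤ k ≤ p.
Pump with i = 2: xy^2z = a^{p+k} b^p a^p b^p, of length 4p+k. Suppose this equals vv. The string starts with a and ends with b, so v does too; thus the boundary between the two copies of v is a b→a transition. There is exactly one such transition, at position 2p+k, so |v| = 2p+k and |vv| = 4p+2k ≠ 4p+k since k ≥ 1. So xy^2z ∉ L.
Contradiction. Therefore L is not regular.

a^{p+k} b^p a^p b^p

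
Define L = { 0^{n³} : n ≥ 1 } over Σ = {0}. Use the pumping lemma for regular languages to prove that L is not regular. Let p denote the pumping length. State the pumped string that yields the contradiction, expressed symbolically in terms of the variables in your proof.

Toward a contradiction, assume L is regular with pumping length p.
Take w = 0^{p³} ∈ L with |w| = p³ ≥ p.
By the pumping lemma, w = xyz with |xy| ≤ p and |y| ≥ 1.
Then y = 0^k for some k with 1 ≤ k ≤ p.
Pump with i = 2: xy^2z = 0^{p³+k}. Since 1 ≤ k ≤ p, p³ < p³+k ≤ p³+p < p³+3p²+3p+1 = (p+1)³, so p³+k is not a perfect cube. So xy^2z ∉ L.
Contradiction. Therefore L is not regular.

0^{p³+k}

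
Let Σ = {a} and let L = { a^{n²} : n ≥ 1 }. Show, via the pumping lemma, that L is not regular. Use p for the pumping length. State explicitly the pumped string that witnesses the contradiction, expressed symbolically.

a^{p²+k}

Toward a contradiction, assume L is regular with pumping length p.
Take w = a^{p²} ∈ L with |w| = p² ≥ p.
Write w = xyz as guaranteed by the lemma, with |xy| ≤ p and y is nonempty.
Then y = a^k for some k with 1 ≤ k ≤ p.
Pump with i = 2: xy^2z = a^{p²+k}. Since 1 ≤ k ≤ p, p² < p²+k ≤ p²+p < (p+1)², so p²+k lies strictly between consecutive squares and is not a perfect square. So xy^2z ∉ L.
This contradicts the pumping lemma, so L is not regular.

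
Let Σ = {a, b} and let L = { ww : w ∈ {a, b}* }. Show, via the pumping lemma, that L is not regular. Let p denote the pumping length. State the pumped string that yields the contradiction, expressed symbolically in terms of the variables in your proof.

Assume L is regular. Let p be the pumping length given by the pumping lemma.
Take w = a^p b^p a^p b^p = uu where u = a^pb^p; then w ∈ L and |w| = 4p ≥ p.
The pumping lemma gives a decomposition w = xyz where |xy| ≤ p and y is nonempty.
Because |xy| ≤ p and w begins with p copies of a, we have y = a^k with 1 ≤ k ≤ p.
Pump with i = 2: xy^2z = a^{p+k} b^p a^p b^p, of length 4p+k. Suppose this equals vv. The string starts with a and ends with b, so v does too; thus the boundary between the two copies of v is a b→a transition. There is exactly one such transition, at position 2p+k, so |v| = 2p+k and |vv| = 4p+2k ≠ 4p+k since k ≥ 1. So xy^2z ∉ L.
This is a contradiction; hence L is not regular.

a^{p+k} b^p a^p b^p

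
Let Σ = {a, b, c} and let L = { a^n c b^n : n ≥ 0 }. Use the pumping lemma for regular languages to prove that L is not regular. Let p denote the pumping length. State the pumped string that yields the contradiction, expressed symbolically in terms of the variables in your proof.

Assume L is regular; let p be its pumping constant.
Take w = a^p c b^p ∈ L with |w| = 2p+1 ≥ p.
The pumping lemma gives a decomposition w = xyz where |xy| ≤ p and |y| > 0.
Because |xy| ≤ p and w begins with p copies of a, we have y = a^k with 1 ≤ k ≤ p.
Pump with i = 2: xy^2z = a^{p+k} c b^p, which would require p+k = p. But k ≥ 1, so xy^2z ∉ L.
This contradicts the pumping lemma, so L is not regular.

a^{p+k} c b^p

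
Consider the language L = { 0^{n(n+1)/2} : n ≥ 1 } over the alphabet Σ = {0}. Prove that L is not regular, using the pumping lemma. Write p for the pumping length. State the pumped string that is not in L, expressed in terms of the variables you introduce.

0^{p(p+1)/2+k}

Toward a contradiction, assume L is regular with pumping length p.
Take w = 0^{p(p+1)/2} ∈ L with |w| = p(p+1)/2 ≥ p.
Write w = xyz as guaranteed by the lemma, with |xy| ≤ p and |y| ≥ 1.
Then y = 0^k for some k with 1 ≤ k ≤ p.
Pump with i = 2: xy^2z = 0^{p(p+1)/2+k}. Since 1 ≤ k ≤ p, p(p+1)/2 < p(p+1)/2+k ≤ p(p+1)/2+p < (p+1)(p+2)/2, so p(p+1)/2+k is strictly between consecutive triangular numbers. So xy^2z ∉ L.
Contradiction. Therefore L is not regular.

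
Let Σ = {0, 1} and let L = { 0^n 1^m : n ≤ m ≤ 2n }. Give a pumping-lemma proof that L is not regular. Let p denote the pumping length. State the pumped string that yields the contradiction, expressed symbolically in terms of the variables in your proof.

Toward a contradiction, assume L is regular with pumping length p.
Take w = 0^p 1^p ∈ L (since p ≤ p ≤ 2p), with |w| = 2p ≥ p.
By the pumping lemma, w = xyz with |xy| ≤ p and |y| ≥ 1.
The first p characters of w are 0's, so xy (and hence y) consists only of 0's. Write y = 0^k, 1 ≤ k ≤ p.
Pump with i = 2: xy^2z = 0^{p+k} 1^p. Now n = p+k > p = m, so the condition n ≤ m fails. Thus xy^2z ∉ L.
This is a contradiction; hence L is not regular.

0^{p+k} 1^p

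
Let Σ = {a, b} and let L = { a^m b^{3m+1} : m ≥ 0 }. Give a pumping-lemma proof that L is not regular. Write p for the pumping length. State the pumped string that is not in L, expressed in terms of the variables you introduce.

Assume L is regular. Let p be the pumping length given by the pumping lemma.
Take w = a^p b^{3p+1}. Then w ∈ L and |w| = 4p+1 ≥ p.
By the pumping lemma, w = xyz with |xy| ≤ p and |y| > 0.
The first p characters of w are a's, so xy (and hence y) consists only of a's. Write y = a^k, 1 ≤ k ≤ p.
Pump with i = 2: xy^2z = a^{p+k} b^{3p+1}. For this to lie in L we would need 3p+1 = 3(p+k)+1, which forces k = 0. But k ≥ 1, so xy^2z ∉ L.
This contradicts the pumping lemma, so L is not regular.

a^{p+k} b^{3p+1}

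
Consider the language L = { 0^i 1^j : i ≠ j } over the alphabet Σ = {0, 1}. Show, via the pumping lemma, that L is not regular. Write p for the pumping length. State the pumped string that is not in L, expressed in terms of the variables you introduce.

Toward a contradiction, assume L is regular with pumping length p.
Choose w = 0^p 1^{p+p!}. Since p ≠ p+p!, w ∈ L; and |w| ≥ p.
Write w = xyz as guaranteed by the lemma, with |xy| ≤ p and |y| ≥ 1.
Because |xy| ≤ p and w begins with p copies of 0, we have y = 0^k with 1 ≤ k ≤ p.
Since 1 ≤ k ≤ p, k divides p!; set t = 1 + p!/k. Then xy^t z has p + (p!/k)·k = p + p! copies of 0. Now the 0-count equals the 1-count, so i ≠ j fails. So xy^t z = 0^{p+p!} 1^{p+p!} ∉ L.
This contradicts the pumping lemma, so L is not regular.

0^{p+p!} 1^{p+p!}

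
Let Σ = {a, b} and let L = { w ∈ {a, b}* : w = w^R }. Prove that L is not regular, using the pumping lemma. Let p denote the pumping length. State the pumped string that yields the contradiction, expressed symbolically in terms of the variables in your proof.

Assume L is regular. Let p be the pumping length given by the pumping lemma.
Take w = a^p b a^p, a palindrome of length 2p+1 ≥ p.
By the pumping lemma, w = xyz with |xy| ≤ p and |y| > 0.
The first p characters of w are a's, so xy (and hence y) consists only of a's. Write y = a^k, 1 ≤ k ≤ p.
Pump with i = 2: xy^2z = a^{p+k} b a^p. Its reverse is a^p b a^{p+k}, which differs from xy^2z since k ≥ 1. So xy^2z is not a palindrome and xy^2z ∉ L.
This contradicts the pumping lemma, so L is not regular.

a^{p+k} b a^p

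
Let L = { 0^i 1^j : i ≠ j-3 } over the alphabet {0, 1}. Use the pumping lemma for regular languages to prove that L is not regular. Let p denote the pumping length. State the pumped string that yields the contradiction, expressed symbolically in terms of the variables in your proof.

0^{p+p!} 1^{p+p!+3}

Toward a contradiction, assume L is regular with pumping length p.
Choose w = 0^p 1^{p+p!+3}. Since p ≠ (p+p!+3)-3 = p+p!, w ∈ L; and |w| ≥ p.
By the pumping lemma, w = xyz with |xy| ≤ p and y is nonempty.
Since the first p symbols of w are all 0's and |xy| ≤ p, y lies entirely in the leading 0-block: y = 0^k for some k with 1 ≤ k ≤ p.
Since 1 ≤ k ≤ p, k divides p!; set t = 1 + p!/k. Then xy^t z has p + (p!/k)·k = p + p! copies of 0. Now the 0-count is p+p! and (1-count)-3 = (p+p!+3)-3 = p+p!, so i ≠ j-3 fails. So xy^t z = 0^{p+p!} 1^{p+p!+3} ∉ L.
This contradicts the pumping lemma, so L is not regular.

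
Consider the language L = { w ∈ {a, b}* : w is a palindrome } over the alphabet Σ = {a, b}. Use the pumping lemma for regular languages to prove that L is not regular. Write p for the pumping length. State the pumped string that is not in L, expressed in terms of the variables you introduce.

Assume L is regular. Let p be the pumping length given by the pumping lemma.
Take w = a^p b a^p, a palindrome of length 2p+1 ≥ p.
Write w = xyz as guaranteed by the lemma, with |xy| ≤ p and y is nonempty.
The first p characters of w are a's, so xy (and hence y) consists only of a's. Write y = a^k, 1 ≤ k ≤ p.
Pump with i = 2: xy^2z = a^{p+k} b a^p. Its reverse is a^p b a^{p+k}, which differs from xy^2z since k ≥ 1. So xy^2z is not a palindrome and xy^2z ∉ L.
Contradiction. Therefore L is not regular.

a^{p+k} b a^p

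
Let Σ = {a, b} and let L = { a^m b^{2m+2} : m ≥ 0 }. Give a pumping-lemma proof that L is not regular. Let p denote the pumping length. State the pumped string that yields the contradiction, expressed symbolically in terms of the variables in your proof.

Assume L is regular. Let p be the pumping length given by the pumping lemma.
Let w = a^p b^{2p+2} ∈ L; note |w| = 3p+2 ≥ p.
Write w = xyz as guaranteed by the lemma, with |xy| ≤ p and |y| > 0.
Because |xy| ≤ p and w begins with p copies of a, we have y = a^k with 1 ≤ k ≤ p.
Pump with i = 2: xy^2z = a^{p+k} b^{2p+2}. For this to lie in L we would need 2p+2 = 2(p+k)+2, which forces k = 0. But k ≥ 1, so xy^2z ∉ L.
Contradiction. Therefore L is not regular.

a^{p+k} b^{2p+2}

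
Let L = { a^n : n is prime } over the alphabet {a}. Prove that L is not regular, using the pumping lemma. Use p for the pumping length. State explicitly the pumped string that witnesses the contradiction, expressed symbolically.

a^{q(1+k)}

Assume L is regular. Let p be the pumping length given by the pumping lemma.
Let q be a prime with q ≥ p+2 (infinitely many primes exist), and take w = a^q ∈ L with |w| = q ≥ p.
Write w = xyz as guaranteed by the lemma, with |xy| ≤ p and y is nonempty.
Then y = a^k for some k with 1 ≤ k ≤ p.
Since 1 ≤ k ≤ p, |xz| = q-k. Pump with i = q+1: |xy^{q+1}z| = (q-k)+(q+1)k = q+qk = q(1+k), which is composite (both factors ≥ 2). So xy^{q+1}z = a^{q(1+k)} ∉ L.
Contradiction. Therefore L is not regular.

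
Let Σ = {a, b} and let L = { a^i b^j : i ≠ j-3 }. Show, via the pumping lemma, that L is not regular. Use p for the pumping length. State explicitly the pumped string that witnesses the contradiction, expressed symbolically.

Assume L is regular; let p be its pumping constant.
Choose w = a^p b^{p+p!+3}. Since p ≠ (p+p!+3)-3 = p+p!, w ∈ L; and |w| ≥ p.
By the pumping lemma, w = xyz with |xy| ≤ p and |y| ≥ 1.
Because |xy| ≤ p and w begins with p copies of a, we have y = a^k with 1 ≤ k ≤ p.
Since 1 ≤ k ≤ p, k divides p!; set t = 1 + p!/k. Then xy^t z has p + (p!/k)·k = p + p! copies of a. Now the a-count is p+p! and (b-count)-3 = (p+p!+3)-3 = p+p!, so i ≠ j-3 fails. So xy^t z = a^{p+p!} b^{p+p!+3} ∉ L.
This contradicts the pumping lemma, so L is not regular.

a^{p+p!} b^{p+p!+3}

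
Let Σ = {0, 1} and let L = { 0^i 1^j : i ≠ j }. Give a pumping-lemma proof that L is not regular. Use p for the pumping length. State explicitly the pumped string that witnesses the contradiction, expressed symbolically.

Toward a contradiction, assume L is regular with pumping length p.
Choose w = 0^p 1^{p+p!}. Since p ≠ p+p!, w ∈ L; and |w| ≥ p.
Write w = xyz as guaranteed by the lemma, with |xy| ≤ p and |y| ≥ 1.
Since the first p symbols of w are all 0's and |xy| ≤ p, y lies entirely in the leading 0-block: y = 0^k for some k with 1 ≤ k ≤ p.
Since 1 ≤ k ≤ p, k divides p!; set t = 1 + p!/k. Then xy^t z has p + (p!/k)·k = p + p! copies of 0. Now the 0-count equals the 1-count, so i ≠ j fails. So xy^t z = 0^{p+p!} 1^{p+p!} ∉ L.
This contradicts the pumping lemma, so L is not regular.

0^{p+p!} 1^{p+p!}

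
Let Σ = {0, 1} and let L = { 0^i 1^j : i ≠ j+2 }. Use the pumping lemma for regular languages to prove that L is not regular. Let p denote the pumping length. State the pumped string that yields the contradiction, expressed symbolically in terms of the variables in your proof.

Toward a contradiction, assume L is regular with pumping length p.
Choose w = 0^p 1^{p+p!-2}. Since p ≠ (p+p!-2)+2 = p+p!, w ∈ L; and |w| ≥ p.
Write w = xyz as guaranteed by the lemma, with |xy| ≤ p and |y| > 0.
The first p characters of w are 0's, so xy (and hence y) consists only of 0's. Write y = 0^k, 1 ≤ k ≤ p.
Since 1 ≤ k ≤ p, k divides p!; set t = 1 + p!/k. Then xy^t z has p + (p!/k)·k = p + p! copies of 0. Now the 0-count is p+p! and (1-count)+2 = (p+p!-2)+2 = p+p!, so i ≠ j+2 fails. So xy^t z = 0^{p+p!} 1^{p+p!-2} ∉ L.
This contradicts the pumping lemma, so L is not regular.

0^{p+p!} 1^{p+p!-2}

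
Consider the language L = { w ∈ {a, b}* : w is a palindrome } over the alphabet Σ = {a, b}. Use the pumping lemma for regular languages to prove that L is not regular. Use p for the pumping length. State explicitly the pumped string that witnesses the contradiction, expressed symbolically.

Toward a contradiction, assume L is regular with pumping length p.
Take w = a^p b a^p, a palindrome of length 2p+1 ≥ p.
By the pumping lemma, w = xyz with |xy| ≤ p and y is nonempty.
Since the first p symbols of w are all a's and |xy| ≤ p, y lies entirely in the leading a-block: y = a^k for some k with 1 ≤ k ≤ p.
Pump with i = 2: xy^2z = a^{p+k} b a^p. Its reverse is a^p b a^{p+k}, which differs from xy^2z since k ≥ 1. So xy^2z is not a palindrome and xy^2z ∉ L.
This contradicts the pumping lemma, so L is not regular.

a^{p+k} b a^p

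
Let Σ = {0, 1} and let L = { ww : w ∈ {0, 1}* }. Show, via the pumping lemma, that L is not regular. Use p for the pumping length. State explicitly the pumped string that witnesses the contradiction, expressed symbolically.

Suppose for contradiction that L is regular, and let p be the pumping length.
Take w = 0^p 1^p 0^p 1^p = uu where u = 0^p1^p; then w ∈ L and |w| = 4p ≥ p.
Write w = xyz as guaranteed by the lemma, with |xy| ≤ p and |y| ≥ 1.
Because |xy| ≤ p and w begins with p copies of 0, we have y = 0^k with 1 ≤ k ≤ p.
Pump with i = 2: xy^2z = 0^{p+k} 1^p 0^p 1^p, of length 4p+k. Suppose this equals vv. The string starts with 0 and ends with 1, so v does too; thus the boundary between the two copies of v is a 1→0 transition. There is exactly one such transition, at position 2p+k, so |v| = 2p+k and |vv| = 4p+2k ≠ 4p+k since k ≥ 1. So xy^2z ∉ L.
This is a contradiction; hence L is not regular.

0^{p+k} 1^p 0^p 1^p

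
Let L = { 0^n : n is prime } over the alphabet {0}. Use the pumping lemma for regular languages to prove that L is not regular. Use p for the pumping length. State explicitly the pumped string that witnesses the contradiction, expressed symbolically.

Toward a contradiction, assume L is regular with pumping length p.
Let q be a prime with q ≥ p+2 (infinitely many primes exist), and take w = 0^q ∈ L with |w| = q ≥ p.
By the pumping lemma, w = xyz with |xy| ≤ p and |y| ≥ 1.
Then y = 0^k for some k with 1 ≤ k ≤ p.
Since 1 ≤ k ≤ p, |xz| = q-k. Pump with i = q+1: |xy^{q+1}z| = (q-k)+(q+1)k = q+qk = q(1+k), which is composite (both factors ≥ 2). So xy^{q+1}z = 0^{q(1+k)} ∉ L.
Contradiction. Therefore L is not regular.

0^{q(1+k)}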